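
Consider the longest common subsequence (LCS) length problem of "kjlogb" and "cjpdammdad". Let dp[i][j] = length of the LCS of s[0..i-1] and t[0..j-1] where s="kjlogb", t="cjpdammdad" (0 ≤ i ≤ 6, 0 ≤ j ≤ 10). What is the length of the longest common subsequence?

   ''  c  j  p  d  a  m  m  d  a  d
''  0  0  0  0  0  0  0  0  0  0  0
 k  0  0  0  0  0  0  0  0  0  0  0
 j  0  0  1  1  1  1  1  1  1  1  1
 l  0  0  1  1  1  1  1  1  1  1  1
 o  0  0  1  1  1  1  1  1  1  1  1
 g  0  0  1  1  1  1  1  1  1  1  1
 b  0  0  1  1  1  1  1  1  1  1  1

1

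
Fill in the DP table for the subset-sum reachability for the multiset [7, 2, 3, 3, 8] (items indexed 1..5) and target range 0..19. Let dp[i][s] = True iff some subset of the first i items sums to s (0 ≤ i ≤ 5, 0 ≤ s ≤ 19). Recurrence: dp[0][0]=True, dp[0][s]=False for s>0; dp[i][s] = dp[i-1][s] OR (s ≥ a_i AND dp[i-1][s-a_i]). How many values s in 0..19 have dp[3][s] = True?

i\s   0   1   2   3   4   5   6   7   8   9  10  11  12  13  14  15  16  17  18  19
  0   T   F   F   F   F   F   F   F   F   F   F   F   F   F   F   F   F   F   F   F
  1   T   F   F   F   F   F   F   T   F   F   F   F   F   F   F   F   F   F   F   F
  2   T   F   T   F   F   F   F   T   F   T   F   F   F   F   F   F   F   F   F   F
  3   T   F   T   T   F   T   F   T   F   T   T   F   T   F   F   F   F   F   F   F
  4   T   F   T   T   F   T   T   T   T   T   T   F   T   T   F   T   F   F   F   F
  5   T   F   T   T   F   T   T   T   T   T   T   T   T   T   T   T   T   T   T   F

8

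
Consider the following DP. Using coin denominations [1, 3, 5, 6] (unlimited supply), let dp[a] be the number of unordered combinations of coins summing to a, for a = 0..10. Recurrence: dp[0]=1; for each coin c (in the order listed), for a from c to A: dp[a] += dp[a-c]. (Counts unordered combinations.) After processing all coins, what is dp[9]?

8

after  coin     0     1     2     3     4     5     6     7     8     9    10
          1     1     1     1     1     1     1     1     1     1     1     1
          3     1     1     1     2     2     2     3     3     3     4     4
          5     1     1     1     2     2     3     4     4     5     6     7
          6     1     1     1     2     2     3     5     5     6     8     9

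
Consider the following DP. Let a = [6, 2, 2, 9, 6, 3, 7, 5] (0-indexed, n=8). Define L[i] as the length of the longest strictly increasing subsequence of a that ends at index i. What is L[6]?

3

   i    0    1    2    3    4    5    6    7
a[i]    6    2    2    9    6    3    7    5
L[i]    1    1    1    2    2    2    3    3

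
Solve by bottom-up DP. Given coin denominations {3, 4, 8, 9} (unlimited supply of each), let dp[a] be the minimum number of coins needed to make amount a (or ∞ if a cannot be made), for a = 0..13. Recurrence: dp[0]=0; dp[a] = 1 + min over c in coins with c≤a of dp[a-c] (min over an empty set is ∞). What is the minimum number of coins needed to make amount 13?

2

 a  0  1  2  3  4  5  6  7  8  9 10 11 12 13
dp  0  -  -  1  1  -  2  2  1  1  3  2  2  2
(- denotes ∞ / unreachable)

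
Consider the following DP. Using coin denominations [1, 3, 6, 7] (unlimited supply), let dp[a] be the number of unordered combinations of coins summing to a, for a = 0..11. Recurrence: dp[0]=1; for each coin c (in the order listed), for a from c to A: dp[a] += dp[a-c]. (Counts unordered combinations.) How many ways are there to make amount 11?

after  coin     0     1     2     3     4     5     6     7     8     9    10    11
          1     1     1     1     1     1     1     1     1     1     1     1     1
          3     1     1     1     2     2     2     3     3     3     4     4     4
          6     1     1     1     2     2     2     4     4     4     6     6     6
          7     1     1     1     2     2     2     4     5     5     7     8     8

8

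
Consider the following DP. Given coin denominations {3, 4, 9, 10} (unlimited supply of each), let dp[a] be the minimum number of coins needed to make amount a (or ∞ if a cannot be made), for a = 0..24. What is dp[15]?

3

 a  0  1  2  3  4  5  6  7  8  9 10 11 12 13 14 15 16 17 18 19 20 21 22 23 24
dp  0  -  -  1  1  -  2  2  2  1  1  3  2  2  2  3  3  3  2  2  2  3  3  3  3
(- denotes ∞ / unreachable)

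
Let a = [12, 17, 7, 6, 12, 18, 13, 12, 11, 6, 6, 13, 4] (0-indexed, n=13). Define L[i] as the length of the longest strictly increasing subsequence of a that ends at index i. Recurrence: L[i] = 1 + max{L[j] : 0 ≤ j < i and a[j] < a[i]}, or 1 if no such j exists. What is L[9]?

1

   i    0    1    2    3    4    5    6    7    8    9   10   11   12
a[i]   12   17    7    6   12   18   13   12   11    6    6   13    4
L[i]    1    2    1    1    2    3    3    2    2    1    1    3    1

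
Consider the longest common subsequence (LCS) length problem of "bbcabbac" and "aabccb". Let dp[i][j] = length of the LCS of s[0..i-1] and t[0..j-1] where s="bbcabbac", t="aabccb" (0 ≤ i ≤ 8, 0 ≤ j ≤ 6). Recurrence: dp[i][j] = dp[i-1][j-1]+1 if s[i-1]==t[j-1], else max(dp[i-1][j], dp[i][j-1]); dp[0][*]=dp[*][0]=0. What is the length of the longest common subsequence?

3

   ''  a  a  b  c  c  b
''  0  0  0  0  0  0  0
 b  0  0  0  1  1  1  1
 b  0  0  0  1  1  1  2
 c  0  0  0  1  2  2  2
 a  0  1  1  1  2  2  2
 b  0  1  1  2  2  2  3
 b  0  1  1  2  2  2  3
 a  0  1  2  2  2  2  3
 c  0  1  2  2  3  3  3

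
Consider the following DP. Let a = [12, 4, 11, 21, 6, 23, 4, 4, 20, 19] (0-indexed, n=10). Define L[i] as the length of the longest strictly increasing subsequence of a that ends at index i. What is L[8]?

   i    0    1    2    3    4    5    6    7    8    9
a[i]   12    4   11   21    6   23    4    4   20   19
L[i]    1    1    2    3    2    4    1    1    3    3

3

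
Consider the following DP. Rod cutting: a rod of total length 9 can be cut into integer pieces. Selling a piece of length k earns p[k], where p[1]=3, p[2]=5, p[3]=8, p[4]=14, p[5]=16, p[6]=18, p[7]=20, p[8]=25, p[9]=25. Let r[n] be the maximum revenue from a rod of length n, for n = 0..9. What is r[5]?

   n    0    1    2    3    4    5    6    7    8    9
r[n]    0    3    6    9   14   17   20   23   28   31

17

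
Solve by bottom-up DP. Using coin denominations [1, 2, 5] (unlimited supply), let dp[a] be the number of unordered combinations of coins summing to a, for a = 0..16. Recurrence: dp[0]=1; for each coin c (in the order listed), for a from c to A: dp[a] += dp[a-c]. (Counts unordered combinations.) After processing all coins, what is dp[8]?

after  coin     0     1     2     3     4     5     6     7     8     9    10    11    12    13    14    15    16
          1     1     1     1     1     1     1     1     1     1     1     1     1     1     1     1     1     1
          2     1     1     2     2     3     3     4     4     5     5     6     6     7     7     8     8     9
          5     1     1     2     2     3     4     5     6     7     8    10    11    13    14    16    18    20

7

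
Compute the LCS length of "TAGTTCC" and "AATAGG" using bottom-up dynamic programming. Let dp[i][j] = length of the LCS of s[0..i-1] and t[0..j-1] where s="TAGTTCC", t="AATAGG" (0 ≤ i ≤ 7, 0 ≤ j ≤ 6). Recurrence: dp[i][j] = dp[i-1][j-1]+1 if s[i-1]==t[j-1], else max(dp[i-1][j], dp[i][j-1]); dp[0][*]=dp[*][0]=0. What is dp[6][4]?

2

   ''  A  A  T  A  G  G
''  0  0  0  0  0  0  0
 T  0  0  0  1  1  1  1
 A  0  1  1  1  2  2  2
 G  0  1  1  1  2  3  3
 T  0  1  1  2  2  3  3
 T  0  1  1  2  2  3  3
 C  0  1  1  2  2  3  3
 C  0  1  1  2  2  3  3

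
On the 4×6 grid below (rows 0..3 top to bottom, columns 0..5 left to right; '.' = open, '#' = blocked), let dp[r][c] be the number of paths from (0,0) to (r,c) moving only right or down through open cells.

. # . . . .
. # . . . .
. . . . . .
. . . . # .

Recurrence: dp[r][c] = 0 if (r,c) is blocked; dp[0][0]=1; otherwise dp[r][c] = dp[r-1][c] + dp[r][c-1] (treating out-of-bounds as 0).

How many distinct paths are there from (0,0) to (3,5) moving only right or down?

r\c   0   1   2   3   4   5
  0   1   0   0   0   0   0
  1   1   0   0   0   0   0
  2   1   1   1   1   1   1
  3   1   2   3   4   0   1

1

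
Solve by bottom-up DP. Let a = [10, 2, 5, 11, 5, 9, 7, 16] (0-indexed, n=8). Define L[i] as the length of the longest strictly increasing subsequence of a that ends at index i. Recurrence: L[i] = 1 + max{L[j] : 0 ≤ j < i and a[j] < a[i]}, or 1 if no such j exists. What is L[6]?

3

   i    0    1    2    3    4    5    6    7
a[i]   10    2    5   11    5    9    7   16
L[i]    1    1    2    3    2    3    3    4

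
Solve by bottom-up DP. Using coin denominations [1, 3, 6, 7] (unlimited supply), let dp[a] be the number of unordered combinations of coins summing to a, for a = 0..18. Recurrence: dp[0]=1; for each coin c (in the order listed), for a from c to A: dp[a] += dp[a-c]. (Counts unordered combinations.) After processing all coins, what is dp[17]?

20

after  coin     0     1     2     3     4     5     6     7     8     9    10    11    12    13    14    15    16    17    18
          1     1     1     1     1     1     1     1     1     1     1     1     1     1     1     1     1     1     1     1
          3     1     1     1     2     2     2     3     3     3     4     4     4     5     5     5     6     6     6     7
          6     1     1     1     2     2     2     4     4     4     6     6     6     9     9     9    12    12    12    16
          7     1     1     1     2     2     2     4     5     5     7     8     8    11    13    14    17    19    20    24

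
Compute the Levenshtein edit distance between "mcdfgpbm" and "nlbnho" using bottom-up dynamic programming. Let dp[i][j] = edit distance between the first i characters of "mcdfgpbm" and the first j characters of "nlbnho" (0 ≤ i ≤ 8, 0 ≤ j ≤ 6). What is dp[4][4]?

4

   ''  n  l  b  n  h  o
''  0  1  2  3  4  5  6
 m  1  1  2  3  4  5  6
 c  2  2  2  3  4  5  6
 d  3  3  3  3  4  5  6
 f  4  4  4  4  4  5  6
 g  5  5  5  5  5  5  6
 p  6  6  6  6  6  6  6
 b  7  7  7  6  7  7  7
 m  8  8  8  7  7  8  8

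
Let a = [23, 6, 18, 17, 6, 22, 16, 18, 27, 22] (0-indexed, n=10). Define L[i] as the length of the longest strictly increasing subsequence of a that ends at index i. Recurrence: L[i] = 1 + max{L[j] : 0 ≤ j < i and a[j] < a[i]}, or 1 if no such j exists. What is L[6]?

2

   i    0    1    2    3    4    5    6    7    8    9
a[i]   23    6   18   17    6   22   16   18   27   22
L[i]    1    1    2    2    1    3    2    3    4    4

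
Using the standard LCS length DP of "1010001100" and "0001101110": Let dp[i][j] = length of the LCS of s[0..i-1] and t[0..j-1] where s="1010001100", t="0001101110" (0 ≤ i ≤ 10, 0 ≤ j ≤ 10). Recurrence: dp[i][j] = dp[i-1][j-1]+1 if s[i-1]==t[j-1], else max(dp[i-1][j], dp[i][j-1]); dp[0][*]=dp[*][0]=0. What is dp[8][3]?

3

   ''  0  0  0  1  1  0  1  1  1  0
''  0  0  0  0  0  0  0  0  0  0  0
 1  0  0  0  0  1  1  1  1  1  1  1
 0  0  1  1  1  1  1  2  2  2  2  2
 1  0  1  1  1  2  2  2  3  3  3  3
 0  0  1  2  2  2  2  3  3  3  3  4
 0  0  1  2  3  3  3  3  3  3  3  4
 0  0  1  2  3  3  3  4  4  4  4  4
 1  0  1  2  3  4  4  4  5  5  5  5
 1  0  1  2  3  4  5  5  5  6  6  6
 0  0  1  2  3  4  5  6  6  6  6  7
 0  0  1  2  3  4  5  6  6  6  6  7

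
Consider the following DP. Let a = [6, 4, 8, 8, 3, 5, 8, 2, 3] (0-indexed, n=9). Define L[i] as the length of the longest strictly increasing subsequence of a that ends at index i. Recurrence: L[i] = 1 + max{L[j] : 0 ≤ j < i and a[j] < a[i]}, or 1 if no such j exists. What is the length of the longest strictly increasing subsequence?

3

   i    0    1    2    3    4    5    6    7    8
a[i]    6    4    8    8    3    5    8    2    3
L[i]    1    1    2    2    1    2    3    1    2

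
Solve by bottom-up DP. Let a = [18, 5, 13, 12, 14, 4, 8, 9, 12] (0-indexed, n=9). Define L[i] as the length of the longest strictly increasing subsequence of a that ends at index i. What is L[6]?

   i    0    1    2    3    4    5    6    7    8
a[i]   18    5   13   12   14    4    8    9   12
L[i]    1    1    2    2    3    1    2    3    4

2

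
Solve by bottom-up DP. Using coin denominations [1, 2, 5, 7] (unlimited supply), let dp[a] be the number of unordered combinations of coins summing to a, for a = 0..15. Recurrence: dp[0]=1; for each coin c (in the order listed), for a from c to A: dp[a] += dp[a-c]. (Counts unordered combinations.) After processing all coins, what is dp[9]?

10

after  coin     0     1     2     3     4     5     6     7     8     9    10    11    12    13    14    15
          1     1     1     1     1     1     1     1     1     1     1     1     1     1     1     1     1
          2     1     1     2     2     3     3     4     4     5     5     6     6     7     7     8     8
          5     1     1     2     2     3     4     5     6     7     8    10    11    13    14    16    18
          7     1     1     2     2     3     4     5     7     8    10    12    14    17    19    23    26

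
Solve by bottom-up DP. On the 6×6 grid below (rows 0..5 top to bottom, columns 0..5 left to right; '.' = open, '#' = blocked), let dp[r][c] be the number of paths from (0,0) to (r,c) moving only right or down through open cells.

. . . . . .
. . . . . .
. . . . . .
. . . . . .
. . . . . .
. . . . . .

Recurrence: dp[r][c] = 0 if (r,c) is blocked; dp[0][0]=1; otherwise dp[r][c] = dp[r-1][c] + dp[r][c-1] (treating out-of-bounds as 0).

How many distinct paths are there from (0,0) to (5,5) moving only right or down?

252

r\c   0   1   2   3   4   5
  0   1   1   1   1   1   1
  1   1   2   3   4   5   6
  2   1   3   6  10  15  21
  3   1   4  10  20  35  56
  4   1   5  15  35  70 126
  5   1   6  21  56 126 252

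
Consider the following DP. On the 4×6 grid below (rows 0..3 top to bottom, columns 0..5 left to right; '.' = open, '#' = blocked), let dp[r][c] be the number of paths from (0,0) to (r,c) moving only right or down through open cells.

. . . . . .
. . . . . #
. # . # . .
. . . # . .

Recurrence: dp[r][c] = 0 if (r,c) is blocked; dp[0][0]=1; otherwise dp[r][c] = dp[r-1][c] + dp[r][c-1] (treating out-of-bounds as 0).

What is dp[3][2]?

4

r\c   0   1   2   3   4   5
  0   1   1   1   1   1   1
  1   1   2   3   4   5   0
  2   1   0   3   0   5   5
  3   1   1   4   0   5  10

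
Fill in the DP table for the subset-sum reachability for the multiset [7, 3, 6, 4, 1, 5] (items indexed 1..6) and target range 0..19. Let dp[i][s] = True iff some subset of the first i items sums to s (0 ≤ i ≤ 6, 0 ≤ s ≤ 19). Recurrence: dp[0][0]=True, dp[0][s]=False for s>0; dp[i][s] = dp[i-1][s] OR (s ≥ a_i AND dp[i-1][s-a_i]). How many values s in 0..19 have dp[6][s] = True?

i\s   0   1   2   3   4   5   6   7   8   9  10  11  12  13  14  15  16  17  18  19
  0   T   F   F   F   F   F   F   F   F   F   F   F   F   F   F   F   F   F   F   F
  1   T   F   F   F   F   F   F   T   F   F   F   F   F   F   F   F   F   F   F   F
  2   T   F   F   T   F   F   F   T   F   F   T   F   F   F   F   F   F   F   F   F
  3   T   F   F   T   F   F   T   T   F   T   T   F   F   T   F   F   T   F   F   F
  4   T   F   F   T   T   F   T   T   F   T   T   T   F   T   T   F   T   T   F   F
  5   T   T   F   T   T   T   T   T   T   T   T   T   T   T   T   T   T   T   T   F
  6   T   T   F   T   T   T   T   T   T   T   T   T   T   T   T   T   T   T   T   T

19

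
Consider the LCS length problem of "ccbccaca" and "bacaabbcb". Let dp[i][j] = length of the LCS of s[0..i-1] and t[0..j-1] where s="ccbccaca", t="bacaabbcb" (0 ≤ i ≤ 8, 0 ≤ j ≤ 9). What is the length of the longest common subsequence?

4

   ''  b  a  c  a  a  b  b  c  b
''  0  0  0  0  0  0  0  0  0  0
 c  0  0  0  1  1  1  1  1  1  1
 c  0  0  0  1  1  1  1  1  2  2
 b  0  1  1  1  1  1  2  2  2  3
 c  0  1  1  2  2  2  2  2  3  3
 c  0  1  1  2  2  2  2  2  3  3
 a  0  1  2  2  3  3  3  3  3  3
 c  0  1  2  3  3  3  3  3  4  4
 a  0  1  2  3  4  4  4  4  4  4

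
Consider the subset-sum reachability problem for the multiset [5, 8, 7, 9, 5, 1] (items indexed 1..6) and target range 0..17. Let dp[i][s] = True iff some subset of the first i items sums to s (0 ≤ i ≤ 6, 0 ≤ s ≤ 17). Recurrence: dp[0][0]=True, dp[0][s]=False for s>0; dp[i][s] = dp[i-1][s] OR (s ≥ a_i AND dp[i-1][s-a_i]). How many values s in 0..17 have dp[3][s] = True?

i\s   0   1   2   3   4   5   6   7   8   9  10  11  12  13  14  15  16  17
  0   T   F   F   F   F   F   F   F   F   F   F   F   F   F   F   F   F   F
  1   T   F   F   F   F   T   F   F   F   F   F   F   F   F   F   F   F   F
  2   T   F   F   F   F   T   F   F   T   F   F   F   F   T   F   F   F   F
  3   T   F   F   F   F   T   F   T   T   F   F   F   T   T   F   T   F   F
  4   T   F   F   F   F   T   F   T   T   T   F   F   T   T   T   T   T   T
  5   T   F   F   F   F   T   F   T   T   T   T   F   T   T   T   T   T   T
  6   T   T   F   F   F   T   T   T   T   T   T   T   T   T   T   T   T   T

7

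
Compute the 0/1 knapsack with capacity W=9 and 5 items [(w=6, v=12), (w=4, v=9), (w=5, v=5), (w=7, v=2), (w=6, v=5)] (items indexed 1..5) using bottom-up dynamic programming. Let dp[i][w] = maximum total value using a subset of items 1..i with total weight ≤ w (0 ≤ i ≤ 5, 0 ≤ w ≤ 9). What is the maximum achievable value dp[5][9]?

i\w   0   1   2   3   4   5   6   7   8   9
  0   0   0   0   0   0   0   0   0   0   0
  1   0   0   0   0   0   0  12  12  12  12
  2   0   0   0   0   9   9  12  12  12  12
  3   0   0   0   0   9   9  12  12  12  14
  4   0   0   0   0   9   9  12  12  12  14
  5   0   0   0   0   9   9  12  12  12  14

14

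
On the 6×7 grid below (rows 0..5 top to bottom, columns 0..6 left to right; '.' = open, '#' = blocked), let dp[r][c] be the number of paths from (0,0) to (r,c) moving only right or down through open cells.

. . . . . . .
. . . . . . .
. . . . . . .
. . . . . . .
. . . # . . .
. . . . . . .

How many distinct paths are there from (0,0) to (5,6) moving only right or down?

r\c   0   1   2   3   4   5   6
  0   1   1   1   1   1   1   1
  1   1   2   3   4   5   6   7
  2   1   3   6  10  15  21  28
  3   1   4  10  20  35  56  84
  4   1   5  15   0  35  91 175
  5   1   6  21  21  56 147 322

322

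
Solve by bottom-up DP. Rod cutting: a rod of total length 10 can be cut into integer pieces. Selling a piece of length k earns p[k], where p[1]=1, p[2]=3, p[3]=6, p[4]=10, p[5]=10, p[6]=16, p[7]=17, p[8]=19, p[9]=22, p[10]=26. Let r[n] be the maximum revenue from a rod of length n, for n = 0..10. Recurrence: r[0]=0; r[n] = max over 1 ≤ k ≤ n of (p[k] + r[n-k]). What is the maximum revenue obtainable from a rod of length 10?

26

   n    0    1    2    3    4    5    6    7    8    9   10
r[n]    0    1    3    6   10   11   16   17   20   22   26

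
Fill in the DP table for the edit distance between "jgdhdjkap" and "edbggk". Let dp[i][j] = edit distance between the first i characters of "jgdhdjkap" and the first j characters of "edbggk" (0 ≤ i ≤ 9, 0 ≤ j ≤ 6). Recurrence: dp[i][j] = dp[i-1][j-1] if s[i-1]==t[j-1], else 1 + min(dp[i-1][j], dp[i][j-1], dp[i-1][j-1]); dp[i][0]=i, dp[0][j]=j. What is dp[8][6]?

6

   ''  e  d  b  g  g  k
''  0  1  2  3  4  5  6
 j  1  1  2  3  4  5  6
 g  2  2  2  3  3  4  5
 d  3  3  2  3  4  4  5
 h  4  4  3  3  4  5  5
 d  5  5  4  4  4  5  6
 j  6  6  5  5  5  5  6
 k  7  7  6  6  6  6  5
 a  8  8  7  7  7  7  6
 p  9  9  8  8  8  8  7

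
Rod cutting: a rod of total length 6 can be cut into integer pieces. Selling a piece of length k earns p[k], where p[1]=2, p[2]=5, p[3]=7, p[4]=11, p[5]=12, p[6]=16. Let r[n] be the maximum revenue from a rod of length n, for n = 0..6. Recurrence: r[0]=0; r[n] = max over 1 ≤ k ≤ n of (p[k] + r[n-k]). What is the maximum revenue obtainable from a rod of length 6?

   n    0    1    2    3    4    5    6
r[n]    0    2    5    7   11   13   16

16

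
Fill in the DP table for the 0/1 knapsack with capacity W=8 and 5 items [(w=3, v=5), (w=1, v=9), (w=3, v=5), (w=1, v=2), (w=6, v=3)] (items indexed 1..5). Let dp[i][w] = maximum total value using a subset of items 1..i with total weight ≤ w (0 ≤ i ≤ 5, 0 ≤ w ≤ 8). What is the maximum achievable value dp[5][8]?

21

i\w   0   1   2   3   4   5   6   7   8
  0   0   0   0   0   0   0   0   0   0
  1   0   0   0   5   5   5   5   5   5
  2   0   9   9   9  14  14  14  14  14
  3   0   9   9   9  14  14  14  19  19
  4   0   9  11  11  14  16  16  19  21
  5   0   9  11  11  14  16  16  19  21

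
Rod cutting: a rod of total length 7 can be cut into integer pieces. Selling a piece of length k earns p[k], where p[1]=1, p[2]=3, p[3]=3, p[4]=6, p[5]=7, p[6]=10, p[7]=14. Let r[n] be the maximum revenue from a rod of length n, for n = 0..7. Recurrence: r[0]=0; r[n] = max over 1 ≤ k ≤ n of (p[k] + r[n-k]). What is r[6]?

   n    0    1    2    3    4    5    6    7
r[n]    0    1    3    4    6    7   10   14

10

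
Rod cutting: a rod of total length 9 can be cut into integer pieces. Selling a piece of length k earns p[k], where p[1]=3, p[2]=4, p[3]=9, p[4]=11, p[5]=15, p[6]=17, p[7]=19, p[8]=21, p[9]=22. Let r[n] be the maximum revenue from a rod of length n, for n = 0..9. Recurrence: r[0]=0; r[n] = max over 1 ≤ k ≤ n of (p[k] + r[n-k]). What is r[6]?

18

   n    0    1    2    3    4    5    6    7    8    9
r[n]    0    3    6    9   12   15   18   21   24   27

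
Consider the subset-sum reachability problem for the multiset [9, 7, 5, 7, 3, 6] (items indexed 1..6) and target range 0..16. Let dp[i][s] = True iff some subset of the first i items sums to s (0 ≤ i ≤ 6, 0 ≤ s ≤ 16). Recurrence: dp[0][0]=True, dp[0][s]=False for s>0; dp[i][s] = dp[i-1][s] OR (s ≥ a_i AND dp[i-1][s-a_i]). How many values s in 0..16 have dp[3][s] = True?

i\s   0   1   2   3   4   5   6   7   8   9  10  11  12  13  14  15  16
  0   T   F   F   F   F   F   F   F   F   F   F   F   F   F   F   F   F
  1   T   F   F   F   F   F   F   F   F   T   F   F   F   F   F   F   F
  2   T   F   F   F   F   F   F   T   F   T   F   F   F   F   F   F   T
  3   T   F   F   F   F   T   F   T   F   T   F   F   T   F   T   F   T
  4   T   F   F   F   F   T   F   T   F   T   F   F   T   F   T   F   T
  5   T   F   F   T   F   T   F   T   T   T   T   F   T   F   T   T   T
  6   T   F   F   T   F   T   T   T   T   T   T   T   T   T   T   T   T

7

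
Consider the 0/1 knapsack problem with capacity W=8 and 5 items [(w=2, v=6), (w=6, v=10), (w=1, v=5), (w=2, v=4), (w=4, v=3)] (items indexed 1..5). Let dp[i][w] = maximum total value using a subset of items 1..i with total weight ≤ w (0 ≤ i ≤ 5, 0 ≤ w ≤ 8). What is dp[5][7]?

15

i\w   0   1   2   3   4   5   6   7   8
  0   0   0   0   0   0   0   0   0   0
  1   0   0   6   6   6   6   6   6   6
  2   0   0   6   6   6   6  10  10  16
  3   0   5   6  11  11  11  11  15  16
  4   0   5   6  11  11  15  15  15  16
  5   0   5   6  11  11  15  15  15  16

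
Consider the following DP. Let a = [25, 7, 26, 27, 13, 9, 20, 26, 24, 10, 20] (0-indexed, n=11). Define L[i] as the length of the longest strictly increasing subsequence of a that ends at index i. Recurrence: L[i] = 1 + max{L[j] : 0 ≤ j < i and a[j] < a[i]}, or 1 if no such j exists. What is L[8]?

4

   i    0    1    2    3    4    5    6    7    8    9   10
a[i]   25    7   26   27   13    9   20   26   24   10   20
L[i]    1    1    2    3    2    2    3    4    4    3    4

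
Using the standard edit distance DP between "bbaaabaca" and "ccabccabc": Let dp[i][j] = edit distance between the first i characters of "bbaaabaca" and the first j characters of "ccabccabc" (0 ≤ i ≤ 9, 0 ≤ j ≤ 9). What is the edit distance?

7

   ''  c  c  a  b  c  c  a  b  c
''  0  1  2  3  4  5  6  7  8  9
 b  1  1  2  3  3  4  5  6  7  8
 b  2  2  2  3  3  4  5  6  6  7
 a  3  3  3  2  3  4  5  5  6  7
 a  4  4  4  3  3  4  5  5  6  7
 a  5  5  5  4  4  4  5  5  6  7
 b  6  6  6  5  4  5  5  6  5  6
 a  7  7  7  6  5  5  6  5  6  6
 c  8  7  7  7  6  5  5  6  6  6
 a  9  8  8  7  7  6  6  5  6  7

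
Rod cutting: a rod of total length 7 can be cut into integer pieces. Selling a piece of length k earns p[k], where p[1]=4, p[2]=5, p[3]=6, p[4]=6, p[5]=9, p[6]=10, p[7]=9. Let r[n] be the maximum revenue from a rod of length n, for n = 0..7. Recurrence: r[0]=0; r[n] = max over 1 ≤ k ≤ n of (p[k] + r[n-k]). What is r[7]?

28

   n    0    1    2    3    4    5    6    7
r[n]    0    4    8   12   16   20   24   28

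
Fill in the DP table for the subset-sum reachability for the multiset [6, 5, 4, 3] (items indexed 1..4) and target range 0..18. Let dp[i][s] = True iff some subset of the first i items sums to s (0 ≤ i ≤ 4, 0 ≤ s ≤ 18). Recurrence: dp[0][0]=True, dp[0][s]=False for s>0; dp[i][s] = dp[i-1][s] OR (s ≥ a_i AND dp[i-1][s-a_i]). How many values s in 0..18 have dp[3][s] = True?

i\s   0   1   2   3   4   5   6   7   8   9  10  11  12  13  14  15  16  17  18
  0   T   F   F   F   F   F   F   F   F   F   F   F   F   F   F   F   F   F   F
  1   T   F   F   F   F   F   T   F   F   F   F   F   F   F   F   F   F   F   F
  2   T   F   F   F   F   T   T   F   F   F   F   T   F   F   F   F   F   F   F
  3   T   F   F   F   T   T   T   F   F   T   T   T   F   F   F   T   F   F   F
  4   T   F   F   T   T   T   T   T   T   T   T   T   T   T   T   T   F   F   T

8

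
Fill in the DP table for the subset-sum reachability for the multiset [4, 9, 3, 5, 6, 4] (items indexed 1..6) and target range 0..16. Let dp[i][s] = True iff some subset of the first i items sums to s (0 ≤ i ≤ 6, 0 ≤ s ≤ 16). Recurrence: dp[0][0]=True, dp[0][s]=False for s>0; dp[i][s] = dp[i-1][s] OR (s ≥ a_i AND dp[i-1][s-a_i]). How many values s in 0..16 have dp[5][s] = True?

i\s   0   1   2   3   4   5   6   7   8   9  10  11  12  13  14  15  16
  0   T   F   F   F   F   F   F   F   F   F   F   F   F   F   F   F   F
  1   T   F   F   F   T   F   F   F   F   F   F   F   F   F   F   F   F
  2   T   F   F   F   T   F   F   F   F   T   F   F   F   T   F   F   F
  3   T   F   F   T   T   F   F   T   F   T   F   F   T   T   F   F   T
  4   T   F   F   T   T   T   F   T   T   T   F   F   T   T   T   F   T
  5   T   F   F   T   T   T   T   T   T   T   T   T   T   T   T   T   T
  6   T   F   F   T   T   T   T   T   T   T   T   T   T   T   T   T   T

15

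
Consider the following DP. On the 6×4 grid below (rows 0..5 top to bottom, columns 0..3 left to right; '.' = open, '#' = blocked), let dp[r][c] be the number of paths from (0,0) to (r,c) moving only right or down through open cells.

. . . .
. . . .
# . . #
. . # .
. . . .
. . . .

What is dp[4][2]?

r\c   0   1   2   3
  0   1   1   1   1
  1   1   2   3   4
  2   0   2   5   0
  3   0   2   0   0
  4   0   2   2   2
  5   0   2   4   6

2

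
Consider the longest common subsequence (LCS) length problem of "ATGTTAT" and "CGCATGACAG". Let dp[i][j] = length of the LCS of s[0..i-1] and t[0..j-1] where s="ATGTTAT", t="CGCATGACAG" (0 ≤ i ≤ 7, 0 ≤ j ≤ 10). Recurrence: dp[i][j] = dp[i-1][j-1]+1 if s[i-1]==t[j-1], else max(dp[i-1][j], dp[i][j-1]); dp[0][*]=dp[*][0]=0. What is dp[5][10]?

3

   ''  C  G  C  A  T  G  A  C  A  G
''  0  0  0  0  0  0  0  0  0  0  0
 A  0  0  0  0  1  1  1  1  1  1  1
 T  0  0  0  0  1  2  2  2  2  2  2
 G  0  0  1  1  1  2  3  3  3  3  3
 T  0  0  1  1  1  2  3  3  3  3  3
 T  0  0  1  1  1  2  3  3  3  3  3
 A  0  0  1  1  2  2  3  4  4  4  4
 T  0  0  1  1  2  3  3  4  4  4  4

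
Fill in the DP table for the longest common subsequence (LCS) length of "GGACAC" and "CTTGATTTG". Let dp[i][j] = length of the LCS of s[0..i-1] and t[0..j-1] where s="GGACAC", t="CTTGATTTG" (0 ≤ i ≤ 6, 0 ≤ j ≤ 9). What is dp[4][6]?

   ''  C  T  T  G  A  T  T  T  G
''  0  0  0  0  0  0  0  0  0  0
 G  0  0  0  0  1  1  1  1  1  1
 G  0  0  0  0  1  1  1  1  1  2
 A  0  0  0  0  1  2  2  2  2  2
 C  0  1  1  1  1  2  2  2  2  2
 A  0  1  1  1  1  2  2  2  2  2
 C  0  1  1  1  1  2  2  2  2  2

2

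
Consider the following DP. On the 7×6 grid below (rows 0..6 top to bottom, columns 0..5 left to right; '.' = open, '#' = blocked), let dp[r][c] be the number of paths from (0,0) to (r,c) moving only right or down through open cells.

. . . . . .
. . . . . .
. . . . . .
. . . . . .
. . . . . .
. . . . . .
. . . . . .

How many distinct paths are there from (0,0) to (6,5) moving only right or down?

r\c   0   1   2   3   4   5
  0   1   1   1   1   1   1
  1   1   2   3   4   5   6
  2   1   3   6  10  15  21
  3   1   4  10  20  35  56
  4   1   5  15  35  70 126
  5   1   6  21  56 126 252
  6   1   7  28  84 210 462

462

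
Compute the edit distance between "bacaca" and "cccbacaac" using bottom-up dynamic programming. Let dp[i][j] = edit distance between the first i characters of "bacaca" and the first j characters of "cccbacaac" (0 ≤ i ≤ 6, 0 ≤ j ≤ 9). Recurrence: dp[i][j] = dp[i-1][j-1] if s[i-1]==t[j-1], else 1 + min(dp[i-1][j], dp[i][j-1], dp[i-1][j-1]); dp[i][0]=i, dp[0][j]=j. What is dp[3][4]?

   ''  c  c  c  b  a  c  a  a  c
''  0  1  2  3  4  5  6  7  8  9
 b  1  1  2  3  3  4  5  6  7  8
 a  2  2  2  3  4  3  4  5  6  7
 c  3  2  2  2  3  4  3  4  5  6
 a  4  3  3  3  3  3  4  3  4  5
 c  5  4  3  3  4  4  3  4  4  4
 a  6  5  4  4  4  4  4  3  4  5

3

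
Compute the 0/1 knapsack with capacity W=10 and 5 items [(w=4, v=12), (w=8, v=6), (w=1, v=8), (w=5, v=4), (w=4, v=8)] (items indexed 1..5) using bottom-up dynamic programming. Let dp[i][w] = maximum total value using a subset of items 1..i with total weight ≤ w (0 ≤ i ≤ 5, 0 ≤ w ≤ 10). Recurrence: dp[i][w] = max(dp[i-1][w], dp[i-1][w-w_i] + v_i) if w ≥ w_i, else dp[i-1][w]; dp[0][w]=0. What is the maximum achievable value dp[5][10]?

28

i\w   0   1   2   3   4   5   6   7   8   9  10
  0   0   0   0   0   0   0   0   0   0   0   0
  1   0   0   0   0  12  12  12  12  12  12  12
  2   0   0   0   0  12  12  12  12  12  12  12
  3   0   8   8   8  12  20  20  20  20  20  20
  4   0   8   8   8  12  20  20  20  20  20  24
  5   0   8   8   8  12  20  20  20  20  28  28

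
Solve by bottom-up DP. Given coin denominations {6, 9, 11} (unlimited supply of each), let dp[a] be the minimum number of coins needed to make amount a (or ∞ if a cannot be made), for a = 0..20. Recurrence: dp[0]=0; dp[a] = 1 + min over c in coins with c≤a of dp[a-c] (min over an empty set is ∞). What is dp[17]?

 a  0  1  2  3  4  5  6  7  8  9 10 11 12 13 14 15 16 17 18 19 20
dp  0  -  -  -  -  -  1  -  -  1  -  1  2  -  -  2  -  2  2  -  2
(- denotes ∞ / unreachable)

2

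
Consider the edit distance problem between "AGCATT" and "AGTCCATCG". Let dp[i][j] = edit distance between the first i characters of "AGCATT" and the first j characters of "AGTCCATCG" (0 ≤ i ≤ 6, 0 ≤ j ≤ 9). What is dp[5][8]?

3

   ''  A  G  T  C  C  A  T  C  G
''  0  1  2  3  4  5  6  7  8  9
 A  1  0  1  2  3  4  5  6  7  8
 G  2  1  0  1  2  3  4  5  6  7
 C  3  2  1  1  1  2  3  4  5  6
 A  4  3  2  2  2  2  2  3  4  5
 T  5  4  3  2  3  3  3  2  3  4
 T  6  5  4  3  3  4  4  3  3  4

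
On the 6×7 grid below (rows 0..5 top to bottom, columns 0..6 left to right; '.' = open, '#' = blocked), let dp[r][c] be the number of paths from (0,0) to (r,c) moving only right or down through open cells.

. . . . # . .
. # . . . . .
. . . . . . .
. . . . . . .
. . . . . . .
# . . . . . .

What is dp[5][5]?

r\c   0   1   2   3   4   5   6
  0   1   1   1   1   0   0   0
  1   1   0   1   2   2   2   2
  2   1   1   2   4   6   8  10
  3   1   2   4   8  14  22  32
  4   1   3   7  15  29  51  83
  5   0   3  10  25  54 105 188

105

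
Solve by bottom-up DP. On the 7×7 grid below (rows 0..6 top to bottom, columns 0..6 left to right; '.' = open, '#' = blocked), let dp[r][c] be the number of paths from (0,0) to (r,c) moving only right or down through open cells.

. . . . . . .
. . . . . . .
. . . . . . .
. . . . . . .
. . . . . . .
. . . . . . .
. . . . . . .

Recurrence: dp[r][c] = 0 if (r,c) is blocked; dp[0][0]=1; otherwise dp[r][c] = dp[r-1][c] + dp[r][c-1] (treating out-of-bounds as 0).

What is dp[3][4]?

35

r\c   0   1   2   3   4   5   6
  0   1   1   1   1   1   1   1
  1   1   2   3   4   5   6   7
  2   1   3   6  10  15  21  28
  3   1   4  10  20  35  56  84
  4   1   5  15  35  70 126 210
  5   1   6  21  56 126 252 462
  6   1   7  28  84 210 462 924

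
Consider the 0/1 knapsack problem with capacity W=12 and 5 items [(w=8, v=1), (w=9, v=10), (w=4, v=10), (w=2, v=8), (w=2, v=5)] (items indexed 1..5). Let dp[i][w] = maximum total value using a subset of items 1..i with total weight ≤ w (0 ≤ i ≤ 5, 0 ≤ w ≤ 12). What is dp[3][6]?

10

i\w   0   1   2   3   4   5   6   7   8   9  10  11  12
  0   0   0   0   0   0   0   0   0   0   0   0   0   0
  1   0   0   0   0   0   0   0   0   1   1   1   1   1
  2   0   0   0   0   0   0   0   0   1  10  10  10  10
  3   0   0   0   0  10  10  10  10  10  10  10  10  11
  4   0   0   8   8  10  10  18  18  18  18  18  18  18
  5   0   0   8   8  13  13  18  18  23  23  23  23  23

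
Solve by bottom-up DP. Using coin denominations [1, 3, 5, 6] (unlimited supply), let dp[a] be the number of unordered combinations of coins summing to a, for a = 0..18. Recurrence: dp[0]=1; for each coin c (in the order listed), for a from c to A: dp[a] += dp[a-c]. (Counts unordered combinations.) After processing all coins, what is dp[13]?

15

after  coin     0     1     2     3     4     5     6     7     8     9    10    11    12    13    14    15    16    17    18
          1     1     1     1     1     1     1     1     1     1     1     1     1     1     1     1     1     1     1     1
          3     1     1     1     2     2     2     3     3     3     4     4     4     5     5     5     6     6     6     7
          5     1     1     1     2     2     3     4     4     5     6     7     8     9    10    11    13    14    15    17
          6     1     1     1     2     2     3     5     5     6     8     9    11    14    15    17    21    23    26    31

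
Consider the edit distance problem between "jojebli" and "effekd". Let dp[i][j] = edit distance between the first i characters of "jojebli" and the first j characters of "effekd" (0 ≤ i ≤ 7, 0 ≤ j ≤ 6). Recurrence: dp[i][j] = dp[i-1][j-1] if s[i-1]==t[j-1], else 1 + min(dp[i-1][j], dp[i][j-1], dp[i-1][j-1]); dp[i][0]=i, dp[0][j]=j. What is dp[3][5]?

5

   ''  e  f  f  e  k  d
''  0  1  2  3  4  5  6
 j  1  1  2  3  4  5  6
 o  2  2  2  3  4  5  6
 j  3  3  3  3  4  5  6
 e  4  3  4  4  3  4  5
 b  5  4  4  5  4  4  5
 l  6  5  5  5  5  5  5
 i  7  6  6  6  6  6  6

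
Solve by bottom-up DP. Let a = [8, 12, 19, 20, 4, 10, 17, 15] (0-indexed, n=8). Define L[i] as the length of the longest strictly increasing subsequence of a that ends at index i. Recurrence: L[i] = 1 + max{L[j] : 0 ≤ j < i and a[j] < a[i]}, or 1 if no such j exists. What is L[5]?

2

   i    0    1    2    3    4    5    6    7
a[i]    8   12   19   20    4   10   17   15
L[i]    1    2    3    4    1    2    3    3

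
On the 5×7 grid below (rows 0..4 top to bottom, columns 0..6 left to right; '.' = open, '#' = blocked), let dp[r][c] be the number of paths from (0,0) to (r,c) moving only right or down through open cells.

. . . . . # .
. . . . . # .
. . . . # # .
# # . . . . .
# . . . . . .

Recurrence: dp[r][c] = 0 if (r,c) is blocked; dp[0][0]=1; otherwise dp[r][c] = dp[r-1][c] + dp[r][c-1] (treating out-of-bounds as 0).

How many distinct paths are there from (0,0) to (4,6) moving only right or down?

70

r\c   0   1   2   3   4   5   6
  0   1   1   1   1   1   0   0
  1   1   2   3   4   5   0   0
  2   1   3   6  10   0   0   0
  3   0   0   6  16  16  16  16
  4   0   0   6  22  38  54  70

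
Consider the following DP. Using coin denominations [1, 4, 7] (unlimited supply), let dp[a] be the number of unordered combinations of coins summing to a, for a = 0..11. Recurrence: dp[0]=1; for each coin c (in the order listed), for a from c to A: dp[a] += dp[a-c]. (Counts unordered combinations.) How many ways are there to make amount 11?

after  coin     0     1     2     3     4     5     6     7     8     9    10    11
          1     1     1     1     1     1     1     1     1     1     1     1     1
          4     1     1     1     1     2     2     2     2     3     3     3     3
          7     1     1     1     1     2     2     2     3     4     4     4     5

5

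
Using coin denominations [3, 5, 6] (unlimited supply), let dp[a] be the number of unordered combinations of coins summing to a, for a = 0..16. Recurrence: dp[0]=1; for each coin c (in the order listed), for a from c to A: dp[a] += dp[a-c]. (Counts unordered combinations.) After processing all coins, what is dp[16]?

after  coin     0     1     2     3     4     5     6     7     8     9    10    11    12    13    14    15    16
          3     1     0     0     1     0     0     1     0     0     1     0     0     1     0     0     1     0
          5     1     0     0     1     0     1     1     0     1     1     1     1     1     1     1     2     1
          6     1     0     0     1     0     1     2     0     1     2     1     2     3     1     2     4     2

2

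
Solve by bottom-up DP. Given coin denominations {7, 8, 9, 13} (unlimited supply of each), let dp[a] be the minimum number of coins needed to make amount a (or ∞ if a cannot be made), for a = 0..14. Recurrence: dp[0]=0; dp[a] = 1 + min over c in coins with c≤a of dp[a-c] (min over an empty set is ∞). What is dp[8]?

1

 a  0  1  2  3  4  5  6  7  8  9 10 11 12 13 14
dp  0  -  -  -  -  -  -  1  1  1  -  -  -  1  2
(- denotes ∞ / unreachable)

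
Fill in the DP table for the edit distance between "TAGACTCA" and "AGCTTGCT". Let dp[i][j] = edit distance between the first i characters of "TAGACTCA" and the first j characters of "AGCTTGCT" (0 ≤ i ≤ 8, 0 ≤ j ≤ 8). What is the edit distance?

   ''  A  G  C  T  T  G  C  T
''  0  1  2  3  4  5  6  7  8
 T  1  1  2  3  3  4  5  6  7
 A  2  1  2  3  4  4  5  6  7
 G  3  2  1  2  3  4  4  5  6
 A  4  3  2  2  3  4  5  5  6
 C  5  4  3  2  3  4  5  5  6
 T  6  5  4  3  2  3  4  5  5
 C  7  6  5  4  3  3  4  4  5
 A  8  7  6  5  4  4  4  5  5

5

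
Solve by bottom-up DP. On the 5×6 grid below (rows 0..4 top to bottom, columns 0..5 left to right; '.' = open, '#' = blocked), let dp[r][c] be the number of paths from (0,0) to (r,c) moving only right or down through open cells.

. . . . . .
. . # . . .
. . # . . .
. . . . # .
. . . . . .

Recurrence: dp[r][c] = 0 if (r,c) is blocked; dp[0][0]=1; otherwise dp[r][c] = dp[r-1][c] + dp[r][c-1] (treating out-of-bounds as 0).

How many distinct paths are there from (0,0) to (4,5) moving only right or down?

r\c   0   1   2   3   4   5
  0   1   1   1   1   1   1
  1   1   2   0   1   2   3
  2   1   3   0   1   3   6
  3   1   4   4   5   0   6
  4   1   5   9  14  14  20

20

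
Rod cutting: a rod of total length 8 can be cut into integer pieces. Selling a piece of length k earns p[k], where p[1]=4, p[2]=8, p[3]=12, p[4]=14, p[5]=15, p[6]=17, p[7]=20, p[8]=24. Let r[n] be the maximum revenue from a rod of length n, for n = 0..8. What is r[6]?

24

   n    0    1    2    3    4    5    6    7    8
r[n]    0    4    8   12   16   20   24   28   32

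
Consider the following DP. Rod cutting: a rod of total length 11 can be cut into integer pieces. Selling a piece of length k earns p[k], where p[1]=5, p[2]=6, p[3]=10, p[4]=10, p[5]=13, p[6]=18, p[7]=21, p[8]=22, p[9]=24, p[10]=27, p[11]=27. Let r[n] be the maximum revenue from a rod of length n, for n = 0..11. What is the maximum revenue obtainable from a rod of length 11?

   n    0    1    2    3    4    5    6    7    8    9   10   11
r[n]    0    5   10   15   20   25   30   35   40   45   50   55

55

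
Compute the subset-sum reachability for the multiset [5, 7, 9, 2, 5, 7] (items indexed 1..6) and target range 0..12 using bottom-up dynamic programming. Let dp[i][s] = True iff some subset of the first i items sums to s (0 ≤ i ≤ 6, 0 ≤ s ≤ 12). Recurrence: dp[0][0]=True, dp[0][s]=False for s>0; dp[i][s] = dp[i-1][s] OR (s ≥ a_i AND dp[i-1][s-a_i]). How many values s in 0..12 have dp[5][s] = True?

8

i\s   0   1   2   3   4   5   6   7   8   9  10  11  12
  0   T   F   F   F   F   F   F   F   F   F   F   F   F
  1   T   F   F   F   F   T   F   F   F   F   F   F   F
  2   T   F   F   F   F   T   F   T   F   F   F   F   T
  3   T   F   F   F   F   T   F   T   F   T   F   F   T
  4   T   F   T   F   F   T   F   T   F   T   F   T   T
  5   T   F   T   F   F   T   F   T   F   T   T   T   T
  6   T   F   T   F   F   T   F   T   F   T   T   T   T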